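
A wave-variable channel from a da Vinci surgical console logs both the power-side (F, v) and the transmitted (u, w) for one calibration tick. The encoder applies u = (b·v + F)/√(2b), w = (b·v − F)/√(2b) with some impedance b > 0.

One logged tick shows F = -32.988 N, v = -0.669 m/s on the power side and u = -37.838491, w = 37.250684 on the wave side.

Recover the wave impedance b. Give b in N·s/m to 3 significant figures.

u + w = -0.587807;  u + w = √(2b)·v, so √(2b) = -0.587807/(-0.669) = 0.878635.
b = (√(2b))²/2 = 0.772000/2 = 0.386000.
(Check via u − w = 2F/√(2b): u − w = -75.089175, 2F/√(2b) = -75.089177.)

b = 0.386 N·s/m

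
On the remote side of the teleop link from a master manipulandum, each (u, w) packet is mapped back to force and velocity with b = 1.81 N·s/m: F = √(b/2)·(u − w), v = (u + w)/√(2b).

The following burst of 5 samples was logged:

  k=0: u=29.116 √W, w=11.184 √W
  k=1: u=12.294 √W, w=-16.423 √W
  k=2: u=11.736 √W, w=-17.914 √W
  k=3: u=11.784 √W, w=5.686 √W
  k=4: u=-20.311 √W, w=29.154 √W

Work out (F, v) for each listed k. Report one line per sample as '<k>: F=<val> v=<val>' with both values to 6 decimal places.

0: F=17.058978 v=21.181210
1: F=27.318909 v=-2.170154
2: F=28.206486 v=-3.247085
3: F=5.801118 v=9.182028
4: F=-47.056791 v=4.647778

k=0: u−w=17.932000, u+w=40.300000; √(b/2)=0.951315, √(2b)=1.902630; F=0.951315×17.932=17.058978, v=40.300000/1.902630=21.181210
k=1: u−w=28.717000, u+w=-4.129000; √(b/2)=0.951315, √(2b)=1.902630; F=0.951315×28.717=27.318909, v=-4.129000/1.902630=-2.170154
k=2: u−w=29.650000, u+w=-6.178000; √(b/2)=0.951315, √(2b)=1.902630; F=0.951315×29.65=28.206486, v=-6.178000/1.902630=-3.247085
k=3: u−w=6.098000, u+w=17.470000; √(b/2)=0.951315, √(2b)=1.902630; F=0.951315×6.098=5.801118, v=17.470000/1.902630=9.182028
k=4: u−w=-49.465000, u+w=8.843000; √(b/2)=0.951315, √(2b)=1.902630; F=0.951315×(-49.465)=-47.056791, v=8.843000/1.902630=4.647778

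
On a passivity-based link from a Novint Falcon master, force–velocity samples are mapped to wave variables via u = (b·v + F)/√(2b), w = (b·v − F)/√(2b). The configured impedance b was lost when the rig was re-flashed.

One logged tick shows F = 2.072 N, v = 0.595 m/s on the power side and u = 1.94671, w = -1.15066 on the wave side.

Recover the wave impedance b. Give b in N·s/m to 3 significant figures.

b = 0.895 N·s/m

u + w = 0.7960;  u + w = √(2b)·v, so √(2b) = 0.7960/0.595 = 1.3379.
b = (√(2b))²/2 = 1.7900/2 = 0.8950.
(Check via u − w = 2F/√(2b): u − w = 3.0974, 2F/√(2b) = 3.0974.)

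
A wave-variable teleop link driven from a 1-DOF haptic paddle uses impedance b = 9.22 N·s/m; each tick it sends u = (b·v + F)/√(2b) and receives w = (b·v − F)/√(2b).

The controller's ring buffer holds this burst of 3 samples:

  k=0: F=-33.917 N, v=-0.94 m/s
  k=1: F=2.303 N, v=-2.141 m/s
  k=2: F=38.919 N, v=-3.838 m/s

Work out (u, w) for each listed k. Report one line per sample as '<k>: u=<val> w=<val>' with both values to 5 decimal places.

0: u=-9.91663 w=5.88010
1: u=-4.06061 w=-5.13323
2: u=0.82266 w=-17.30373

k=0: b·v=9.22×(-0.94)=-8.66680; √(2b)=4.29418; u=(-8.66680+(-33.917))/4.29418=-9.91663, w=(-8.66680−(-33.917))/4.29418=5.88010
k=1: b·v=9.22×(-2.141)=-19.74002; √(2b)=4.29418; u=(-19.74002+2.303)/4.29418=-4.06061, w=(-19.74002−2.303)/4.29418=-5.13323
k=2: b·v=9.22×(-3.838)=-35.38636; √(2b)=4.29418; u=(-35.38636+38.919)/4.29418=0.82266, w=(-35.38636−38.919)/4.29418=-17.30373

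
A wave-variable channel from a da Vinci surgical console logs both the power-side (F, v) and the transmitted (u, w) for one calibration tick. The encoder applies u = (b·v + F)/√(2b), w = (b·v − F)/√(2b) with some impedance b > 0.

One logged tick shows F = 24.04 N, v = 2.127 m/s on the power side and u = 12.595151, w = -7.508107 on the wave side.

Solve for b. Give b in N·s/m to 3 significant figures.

b = 2.86 N·s/m

u + w = 5.087044;  u + w = √(2b)·v, so √(2b) = 5.087044/2.127 = 2.391652.
b = (√(2b))²/2 = 5.720000/2 = 2.860000.
(Check via u − w = 2F/√(2b): u − w = 20.103258, 2F/√(2b) = 20.103258.)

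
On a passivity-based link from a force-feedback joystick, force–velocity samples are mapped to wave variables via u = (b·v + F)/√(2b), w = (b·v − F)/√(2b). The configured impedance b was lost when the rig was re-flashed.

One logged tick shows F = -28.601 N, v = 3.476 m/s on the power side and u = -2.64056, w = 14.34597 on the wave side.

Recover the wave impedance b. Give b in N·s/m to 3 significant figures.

b = 5.67 N·s/m

u + w = 11.70541;  u + w = √(2b)·v, so √(2b) = 11.70541/3.476 = 3.36749.
b = (√(2b))²/2 = 11.34002/2 = 5.67001.
(Check via u − w = 2F/√(2b): u − w = -16.98653, 2F/√(2b) = -16.98652.)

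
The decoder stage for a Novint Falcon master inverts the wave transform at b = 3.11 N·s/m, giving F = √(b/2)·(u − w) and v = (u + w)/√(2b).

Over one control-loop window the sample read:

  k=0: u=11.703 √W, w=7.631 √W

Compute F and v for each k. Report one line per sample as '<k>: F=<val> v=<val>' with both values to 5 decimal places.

k=0: u−w=4.07200, u+w=19.33400; √(b/2)=1.24700, √(2b)=2.49399; F=1.24700×4.072=5.07777, v=19.33400/2.49399=7.75223

0: F=5.07777 v=7.75223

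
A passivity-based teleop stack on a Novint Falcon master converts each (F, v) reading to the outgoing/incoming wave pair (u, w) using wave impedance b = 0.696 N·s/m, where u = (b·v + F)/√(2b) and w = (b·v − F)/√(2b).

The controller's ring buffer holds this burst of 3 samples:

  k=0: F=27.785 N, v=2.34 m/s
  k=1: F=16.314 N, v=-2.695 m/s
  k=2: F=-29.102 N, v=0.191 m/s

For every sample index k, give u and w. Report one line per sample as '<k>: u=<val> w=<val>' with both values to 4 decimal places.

0: u=24.9304 w=-22.1696
1: u=12.2376 w=-15.4172
2: u=-24.5536 w=24.7789

k=0: b·v=0.696×2.34=1.6286; √(2b)=1.1798; u=(1.6286+27.785)/1.1798=24.9304, w=(1.6286−27.785)/1.1798=-22.1696
k=1: b·v=0.696×(-2.695)=-1.8757; √(2b)=1.1798; u=(-1.8757+16.314)/1.1798=12.2376, w=(-1.8757−16.314)/1.1798=-15.4172
k=2: b·v=0.696×0.191=0.1329; √(2b)=1.1798; u=(0.1329+(-29.102))/1.1798=-24.5536, w=(0.1329−(-29.102))/1.1798=24.7789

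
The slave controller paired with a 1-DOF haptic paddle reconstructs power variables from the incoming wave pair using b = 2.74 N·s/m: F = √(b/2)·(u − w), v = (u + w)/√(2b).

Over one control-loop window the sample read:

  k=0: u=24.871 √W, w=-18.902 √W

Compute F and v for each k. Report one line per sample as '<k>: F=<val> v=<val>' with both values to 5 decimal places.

0: F=51.23498 v=2.54983

k=0: u−w=43.77300, u+w=5.96900; √(b/2)=1.17047, √(2b)=2.34094; F=1.17047×43.773=51.23498, v=5.96900/2.34094=2.54983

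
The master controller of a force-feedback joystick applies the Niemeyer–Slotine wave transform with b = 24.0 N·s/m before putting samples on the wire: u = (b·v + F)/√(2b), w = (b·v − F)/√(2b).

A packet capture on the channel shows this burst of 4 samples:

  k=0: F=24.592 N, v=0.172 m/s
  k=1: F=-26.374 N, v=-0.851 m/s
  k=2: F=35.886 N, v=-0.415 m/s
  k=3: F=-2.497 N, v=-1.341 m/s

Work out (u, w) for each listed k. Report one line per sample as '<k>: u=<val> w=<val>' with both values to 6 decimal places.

0: u=4.145375 w=-2.953724
1: u=-6.754709 w=0.858809
2: u=3.742096 w=-6.617300
3: u=-5.005771 w=-4.284949

k=0: b·v=24.0×0.172=4.128000; √(2b)=6.928203; u=(4.128000+24.592)/6.928203=4.145375, w=(4.128000−24.592)/6.928203=-2.953724
k=1: b·v=24.0×(-0.851)=-20.424000; √(2b)=6.928203; u=(-20.424000+(-26.374))/6.928203=-6.754709, w=(-20.424000−(-26.374))/6.928203=0.858809
k=2: b·v=24.0×(-0.415)=-9.960000; √(2b)=6.928203; u=(-9.960000+35.886)/6.928203=3.742096, w=(-9.960000−35.886)/6.928203=-6.617300
k=3: b·v=24.0×(-1.341)=-32.184000; √(2b)=6.928203; u=(-32.184000+(-2.497))/6.928203=-5.005771, w=(-32.184000−(-2.497))/6.928203=-4.284949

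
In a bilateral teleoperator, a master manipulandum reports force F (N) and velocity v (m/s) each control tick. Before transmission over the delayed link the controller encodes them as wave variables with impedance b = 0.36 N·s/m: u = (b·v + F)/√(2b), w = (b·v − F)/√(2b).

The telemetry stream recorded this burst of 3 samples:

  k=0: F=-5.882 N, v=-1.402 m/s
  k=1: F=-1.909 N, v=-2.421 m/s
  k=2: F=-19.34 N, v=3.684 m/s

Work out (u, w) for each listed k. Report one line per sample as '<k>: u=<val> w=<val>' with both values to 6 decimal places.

0: u=-7.526822 w=6.337185
1: u=-3.276921 w=1.222635
2: u=-21.229420 w=24.355397

k=0: b·v=0.36×(-1.402)=-0.504720; √(2b)=0.848528; u=(-0.504720+(-5.882))/0.848528=-7.526822, w=(-0.504720−(-5.882))/0.848528=6.337185
k=1: b·v=0.36×(-2.421)=-0.871560; √(2b)=0.848528; u=(-0.871560+(-1.909))/0.848528=-3.276921, w=(-0.871560−(-1.909))/0.848528=1.222635
k=2: b·v=0.36×3.684=1.326240; √(2b)=0.848528; u=(1.326240+(-19.34))/0.848528=-21.229420, w=(1.326240−(-19.34))/0.848528=24.355397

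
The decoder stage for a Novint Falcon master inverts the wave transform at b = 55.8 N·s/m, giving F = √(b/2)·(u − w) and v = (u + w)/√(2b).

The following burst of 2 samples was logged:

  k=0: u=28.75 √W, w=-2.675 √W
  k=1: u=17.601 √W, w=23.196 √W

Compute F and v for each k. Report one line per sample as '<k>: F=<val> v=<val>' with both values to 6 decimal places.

k=0: u−w=31.425000, u+w=26.075000; √(b/2)=5.282045, √(2b)=10.564090; F=5.282045×31.425=165.988266, v=26.075000/10.564090=2.468267
k=1: u−w=-5.595000, u+w=40.797000; √(b/2)=5.282045, √(2b)=10.564090; F=5.282045×(-5.595)=-29.553042, v=40.797000/10.564090=3.861856

0: F=165.988266 v=2.468267
1: F=-29.553042 v=3.861856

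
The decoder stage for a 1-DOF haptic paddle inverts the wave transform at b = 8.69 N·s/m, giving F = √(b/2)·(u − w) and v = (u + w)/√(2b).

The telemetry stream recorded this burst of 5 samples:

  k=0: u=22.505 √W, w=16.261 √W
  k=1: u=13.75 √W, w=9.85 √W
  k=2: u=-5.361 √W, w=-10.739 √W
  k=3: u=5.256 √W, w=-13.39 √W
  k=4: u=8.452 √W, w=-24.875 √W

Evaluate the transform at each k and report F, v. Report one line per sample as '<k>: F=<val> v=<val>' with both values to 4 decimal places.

0: F=13.0154 v=9.2988
1: F=8.1294 v=5.6609
2: F=11.2103 v=-3.8619
3: F=38.8670 v=-1.9511
4: F=69.4690 v=-3.9394

k=0: u−w=6.2440, u+w=38.7660; √(b/2)=2.0845, √(2b)=4.1689; F=2.0845×6.244=13.0154, v=38.7660/4.1689=9.2988
k=1: u−w=3.9000, u+w=23.6000; √(b/2)=2.0845, √(2b)=4.1689; F=2.0845×3.9=8.1294, v=23.6000/4.1689=5.6609
k=2: u−w=5.3780, u+w=-16.1000; √(b/2)=2.0845, √(2b)=4.1689; F=2.0845×5.378=11.2103, v=-16.1000/4.1689=-3.8619
k=3: u−w=18.6460, u+w=-8.1340; √(b/2)=2.0845, √(2b)=4.1689; F=2.0845×18.646=38.8670, v=-8.1340/4.1689=-1.9511
k=4: u−w=33.3270, u+w=-16.4230; √(b/2)=2.0845, √(2b)=4.1689; F=2.0845×33.327=69.4690, v=-16.4230/4.1689=-3.9394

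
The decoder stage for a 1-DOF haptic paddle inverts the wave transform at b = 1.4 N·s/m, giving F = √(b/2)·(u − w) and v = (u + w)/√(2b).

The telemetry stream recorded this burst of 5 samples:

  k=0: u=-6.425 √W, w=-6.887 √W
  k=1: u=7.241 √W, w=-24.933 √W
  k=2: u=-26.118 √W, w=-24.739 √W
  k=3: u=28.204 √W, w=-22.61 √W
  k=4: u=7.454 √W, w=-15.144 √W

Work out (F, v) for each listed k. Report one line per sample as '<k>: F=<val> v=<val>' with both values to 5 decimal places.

k=0: u−w=0.46200, u+w=-13.31200; √(b/2)=0.83666, √(2b)=1.67332; F=0.83666×0.462=0.38654, v=-13.31200/1.67332=-7.95544
k=1: u−w=32.17400, u+w=-17.69200; √(b/2)=0.83666, √(2b)=1.67332; F=0.83666×32.174=26.91870, v=-17.69200/1.67332=-10.57299
k=2: u−w=-1.37900, u+w=-50.85700; √(b/2)=0.83666, √(2b)=1.67332; F=0.83666×(-1.379)=-1.15375, v=-50.85700/1.67332=-30.39287
k=3: u−w=50.81400, u+w=5.59400; √(b/2)=0.83666, √(2b)=1.67332; F=0.83666×50.814=42.51404, v=5.59400/1.67332=3.34305
k=4: u−w=22.59800, u+w=-7.69000; √(b/2)=0.83666, √(2b)=1.67332; F=0.83666×22.598=18.90684, v=-7.69000/1.67332=-4.59565

0: F=0.38654 v=-7.95544
1: F=26.91870 v=-10.57299
2: F=-1.15375 v=-30.39287
3: F=42.51404 v=3.34305
4: F=18.90684 v=-4.59565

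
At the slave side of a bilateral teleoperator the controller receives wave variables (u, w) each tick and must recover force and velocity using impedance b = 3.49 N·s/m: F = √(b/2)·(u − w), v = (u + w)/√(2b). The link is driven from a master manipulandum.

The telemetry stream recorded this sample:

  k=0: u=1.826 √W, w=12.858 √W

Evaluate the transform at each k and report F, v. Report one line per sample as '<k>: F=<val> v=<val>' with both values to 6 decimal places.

0: F=-14.573101 v=5.557976

k=0: u−w=-11.032000, u+w=14.684000; √(b/2)=1.320984, √(2b)=2.641969; F=1.320984×(-11.032)=-14.573101, v=14.684000/2.641969=5.557976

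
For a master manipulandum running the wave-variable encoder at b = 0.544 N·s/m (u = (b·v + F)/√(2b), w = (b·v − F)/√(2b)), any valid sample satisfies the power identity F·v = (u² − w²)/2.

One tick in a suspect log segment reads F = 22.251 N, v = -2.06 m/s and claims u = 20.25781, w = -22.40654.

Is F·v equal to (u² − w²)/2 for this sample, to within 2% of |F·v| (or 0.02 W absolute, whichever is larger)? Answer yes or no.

yes

F·v = 22.251×(-2.06) = -45.8371 W.
(u² − w²)/2 = (410.3789 − 502.0530)/2 = -45.8371 W.
|Δ| = 0.0000;  2% of max(1, |F·v|) = 0.9167.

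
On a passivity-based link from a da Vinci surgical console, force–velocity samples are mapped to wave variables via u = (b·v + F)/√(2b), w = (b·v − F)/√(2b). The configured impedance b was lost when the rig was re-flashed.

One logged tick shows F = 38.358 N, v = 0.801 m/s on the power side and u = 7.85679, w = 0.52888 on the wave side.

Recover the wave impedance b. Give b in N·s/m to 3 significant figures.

b = 54.8 N·s/m

u + w = 8.38567;  u + w = √(2b)·v, so √(2b) = 8.38567/0.801 = 10.46900.
b = (√(2b))²/2 = 109.59999/2 = 54.79999.
(Check via u − w = 2F/√(2b): u − w = 7.32791, 2F/√(2b) = 7.32792.)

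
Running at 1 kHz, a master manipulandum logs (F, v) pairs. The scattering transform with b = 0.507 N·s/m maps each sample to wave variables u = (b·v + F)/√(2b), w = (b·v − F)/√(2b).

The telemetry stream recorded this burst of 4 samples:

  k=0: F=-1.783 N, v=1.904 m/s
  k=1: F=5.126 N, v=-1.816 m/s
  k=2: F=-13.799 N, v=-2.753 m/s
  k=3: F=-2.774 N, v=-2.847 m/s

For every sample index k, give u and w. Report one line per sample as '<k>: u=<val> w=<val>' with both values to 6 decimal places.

0: u=-0.812008 w=2.729289
1: u=4.176157 w=-6.004824
2: u=-15.089512 w=12.317308
3: u=-4.188213 w=1.321354

k=0: b·v=0.507×1.904=0.965328; √(2b)=1.006976; u=(0.965328+(-1.783))/1.006976=-0.812008, w=(0.965328−(-1.783))/1.006976=2.729289
k=1: b·v=0.507×(-1.816)=-0.920712; √(2b)=1.006976; u=(-0.920712+5.126)/1.006976=4.176157, w=(-0.920712−5.126)/1.006976=-6.004824
k=2: b·v=0.507×(-2.753)=-1.395771; √(2b)=1.006976; u=(-1.395771+(-13.799))/1.006976=-15.089512, w=(-1.395771−(-13.799))/1.006976=12.317308
k=3: b·v=0.507×(-2.847)=-1.443429; √(2b)=1.006976; u=(-1.443429+(-2.774))/1.006976=-4.188213, w=(-1.443429−(-2.774))/1.006976=1.321354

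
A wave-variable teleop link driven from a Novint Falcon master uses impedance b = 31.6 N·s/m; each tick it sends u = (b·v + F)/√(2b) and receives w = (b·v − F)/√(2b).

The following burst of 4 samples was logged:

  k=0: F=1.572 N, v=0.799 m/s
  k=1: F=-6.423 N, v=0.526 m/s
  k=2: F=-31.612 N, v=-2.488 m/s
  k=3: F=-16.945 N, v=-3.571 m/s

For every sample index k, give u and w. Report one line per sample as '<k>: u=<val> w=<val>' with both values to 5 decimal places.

k=0: b·v=31.6×0.799=25.24840; √(2b)=7.94984; u=(25.24840+1.572)/7.94984=3.37370, w=(25.24840−1.572)/7.94984=2.97822
k=1: b·v=31.6×0.526=16.62160; √(2b)=7.94984; u=(16.62160+(-6.423))/7.94984=1.28287, w=(16.62160−(-6.423))/7.94984=2.89875
k=2: b·v=31.6×(-2.488)=-78.62080; √(2b)=7.94984; u=(-78.62080+(-31.612))/7.94984=-13.86604, w=(-78.62080−(-31.612))/7.94984=-5.91317
k=3: b·v=31.6×(-3.571)=-112.84360; √(2b)=7.94984; u=(-112.84360+(-16.945))/7.94984=-16.32593, w=(-112.84360−(-16.945))/7.94984=-12.06296

0: u=3.37370 w=2.97822
1: u=1.28287 w=2.89875
2: u=-13.86604 w=-5.91317
3: u=-16.32593 w=-12.06296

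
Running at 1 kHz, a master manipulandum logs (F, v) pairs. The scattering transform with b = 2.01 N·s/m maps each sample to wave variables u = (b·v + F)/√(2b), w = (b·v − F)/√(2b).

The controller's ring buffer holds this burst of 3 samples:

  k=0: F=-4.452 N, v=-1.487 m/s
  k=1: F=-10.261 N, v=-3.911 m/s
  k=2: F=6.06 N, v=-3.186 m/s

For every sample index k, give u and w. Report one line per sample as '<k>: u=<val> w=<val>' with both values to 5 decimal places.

k=0: b·v=2.01×(-1.487)=-2.98887; √(2b)=2.00499; u=(-2.98887+(-4.452))/2.00499=-3.71117, w=(-2.98887−(-4.452))/2.00499=0.72974
k=1: b·v=2.01×(-3.911)=-7.86111; √(2b)=2.00499; u=(-7.86111+(-10.261))/2.00499=-9.03849, w=(-7.86111−(-10.261))/2.00499=1.19696
k=2: b·v=2.01×(-3.186)=-6.40386; √(2b)=2.00499; u=(-6.40386+6.06)/2.00499=-0.17150, w=(-6.40386−6.06)/2.00499=-6.21641

0: u=-3.71117 w=0.72974
1: u=-9.03849 w=1.19696
2: u=-0.17150 w=-6.21641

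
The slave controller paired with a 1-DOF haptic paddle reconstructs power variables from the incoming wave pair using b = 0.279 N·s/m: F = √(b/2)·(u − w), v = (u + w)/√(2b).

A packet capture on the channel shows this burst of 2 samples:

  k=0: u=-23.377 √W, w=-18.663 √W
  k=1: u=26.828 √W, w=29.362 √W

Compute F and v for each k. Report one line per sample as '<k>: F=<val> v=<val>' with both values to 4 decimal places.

k=0: u−w=-4.7140, u+w=-42.0400; √(b/2)=0.3735, √(2b)=0.7470; F=0.3735×(-4.714)=-1.7607, v=-42.0400/0.7470=-56.2789
k=1: u−w=-2.5340, u+w=56.1900; √(b/2)=0.3735, √(2b)=0.7470; F=0.3735×(-2.534)=-0.9464, v=56.1900/0.7470=75.2215

0: F=-1.7607 v=-56.2789
1: F=-0.9464 v=75.2215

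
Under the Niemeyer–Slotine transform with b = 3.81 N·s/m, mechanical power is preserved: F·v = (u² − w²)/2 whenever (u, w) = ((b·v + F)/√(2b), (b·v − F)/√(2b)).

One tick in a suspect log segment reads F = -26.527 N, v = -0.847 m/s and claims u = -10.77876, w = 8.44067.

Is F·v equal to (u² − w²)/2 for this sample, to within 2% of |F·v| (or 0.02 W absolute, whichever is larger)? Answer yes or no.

F·v = (-26.527)×(-0.847) = 22.46837 W.
(u² − w²)/2 = (116.18167 − 71.24491)/2 = 22.46838 W.
|Δ| = 0.00001;  2% of max(1, |F·v|) = 0.44937.

yes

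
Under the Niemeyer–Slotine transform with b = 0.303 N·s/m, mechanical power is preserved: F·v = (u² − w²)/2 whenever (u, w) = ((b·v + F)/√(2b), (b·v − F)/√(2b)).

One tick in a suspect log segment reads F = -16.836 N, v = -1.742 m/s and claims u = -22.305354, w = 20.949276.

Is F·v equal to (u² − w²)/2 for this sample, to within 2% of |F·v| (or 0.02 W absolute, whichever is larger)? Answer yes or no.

F·v = (-16.836)×(-1.742) = 29.328312 W.
(u² − w²)/2 = (497.528817 − 438.872165)/2 = 29.328326 W.
|Δ| = 0.000014;  2% of max(1, |F·v|) = 0.586566.

yes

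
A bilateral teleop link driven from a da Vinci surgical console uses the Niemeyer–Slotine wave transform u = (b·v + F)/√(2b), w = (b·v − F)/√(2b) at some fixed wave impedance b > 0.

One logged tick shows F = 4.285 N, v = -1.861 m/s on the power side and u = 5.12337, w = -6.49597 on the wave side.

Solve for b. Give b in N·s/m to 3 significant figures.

b = 0.272 N·s/m

u + w = -1.3726;  u + w = √(2b)·v, so √(2b) = -1.3726/(-1.861) = 0.7376.
b = (√(2b))²/2 = 0.5440/2 = 0.2720.
(Check via u − w = 2F/√(2b): u − w = 11.6193, 2F/√(2b) = 11.6194.)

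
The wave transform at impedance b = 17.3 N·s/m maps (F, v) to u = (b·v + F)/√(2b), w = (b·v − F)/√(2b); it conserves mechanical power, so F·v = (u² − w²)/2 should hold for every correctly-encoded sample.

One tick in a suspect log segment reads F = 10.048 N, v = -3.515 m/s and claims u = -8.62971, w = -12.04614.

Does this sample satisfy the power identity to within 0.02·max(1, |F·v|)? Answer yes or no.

yes

F·v = 10.048×(-3.515) = -35.31872 W.
(u² − w²)/2 = (74.47189 − 145.10949)/2 = -35.31880 W.
|Δ| = 0.00008;  2% of max(1, |F·v|) = 0.70637.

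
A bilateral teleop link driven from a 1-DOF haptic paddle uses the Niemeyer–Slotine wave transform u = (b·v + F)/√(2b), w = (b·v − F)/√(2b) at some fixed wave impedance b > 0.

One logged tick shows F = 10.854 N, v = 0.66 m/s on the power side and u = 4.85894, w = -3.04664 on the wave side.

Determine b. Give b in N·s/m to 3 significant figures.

b = 3.77 N·s/m

u + w = 1.8123;  u + w = √(2b)·v, so √(2b) = 1.8123/0.66 = 2.7459.
b = (√(2b))²/2 = 7.5400/2 = 3.7700.
(Check via u − w = 2F/√(2b): u − w = 7.9056, 2F/√(2b) = 7.9056.)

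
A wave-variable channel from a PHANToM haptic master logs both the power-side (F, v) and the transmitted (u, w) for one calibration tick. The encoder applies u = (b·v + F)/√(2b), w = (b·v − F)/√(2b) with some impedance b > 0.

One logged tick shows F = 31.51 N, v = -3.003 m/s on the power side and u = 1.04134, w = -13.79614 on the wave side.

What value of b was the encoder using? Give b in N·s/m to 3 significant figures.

u + w = -12.75480;  u + w = √(2b)·v, so √(2b) = -12.75480/(-3.003) = 4.24735.
b = (√(2b))²/2 = 18.04000/2 = 9.02000.
(Check via u − w = 2F/√(2b): u − w = 14.83748, 2F/√(2b) = 14.83748.)

b = 9.02 N·s/m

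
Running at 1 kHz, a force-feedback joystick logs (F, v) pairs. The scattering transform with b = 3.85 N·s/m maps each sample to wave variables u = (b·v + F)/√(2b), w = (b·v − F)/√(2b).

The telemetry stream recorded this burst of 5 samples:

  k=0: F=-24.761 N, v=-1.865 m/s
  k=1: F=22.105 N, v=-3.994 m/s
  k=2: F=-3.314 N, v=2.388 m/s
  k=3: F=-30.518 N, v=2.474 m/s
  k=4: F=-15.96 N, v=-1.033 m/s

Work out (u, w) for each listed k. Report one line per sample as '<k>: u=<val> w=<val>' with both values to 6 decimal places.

0: u=-11.510827 w=6.335663
1: u=2.424639 w=-13.507539
2: u=2.118933 w=4.507498
3: u=-7.565388 w=14.430459
4: u=-7.184814 w=4.318355

k=0: b·v=3.85×(-1.865)=-7.180250; √(2b)=2.774887; u=(-7.180250+(-24.761))/2.774887=-11.510827, w=(-7.180250−(-24.761))/2.774887=6.335663
k=1: b·v=3.85×(-3.994)=-15.376900; √(2b)=2.774887; u=(-15.376900+22.105)/2.774887=2.424639, w=(-15.376900−22.105)/2.774887=-13.507539
k=2: b·v=3.85×2.388=9.193800; √(2b)=2.774887; u=(9.193800+(-3.314))/2.774887=2.118933, w=(9.193800−(-3.314))/2.774887=4.507498
k=3: b·v=3.85×2.474=9.524900; √(2b)=2.774887; u=(9.524900+(-30.518))/2.774887=-7.565388, w=(9.524900−(-30.518))/2.774887=14.430459
k=4: b·v=3.85×(-1.033)=-3.977050; √(2b)=2.774887; u=(-3.977050+(-15.96))/2.774887=-7.184814, w=(-3.977050−(-15.96))/2.774887=4.318355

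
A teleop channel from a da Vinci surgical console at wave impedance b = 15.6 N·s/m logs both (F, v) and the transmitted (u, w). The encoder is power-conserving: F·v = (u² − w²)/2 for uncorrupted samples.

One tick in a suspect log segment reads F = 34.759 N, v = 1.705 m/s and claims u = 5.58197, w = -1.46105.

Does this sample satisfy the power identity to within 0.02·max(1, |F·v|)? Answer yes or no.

F·v = 34.759×1.705 = 59.26410 W.
(u² − w²)/2 = (31.15839 − 2.13467)/2 = 14.51186 W.
|Δ| = 44.75223;  2% of max(1, |F·v|) = 1.18528.

no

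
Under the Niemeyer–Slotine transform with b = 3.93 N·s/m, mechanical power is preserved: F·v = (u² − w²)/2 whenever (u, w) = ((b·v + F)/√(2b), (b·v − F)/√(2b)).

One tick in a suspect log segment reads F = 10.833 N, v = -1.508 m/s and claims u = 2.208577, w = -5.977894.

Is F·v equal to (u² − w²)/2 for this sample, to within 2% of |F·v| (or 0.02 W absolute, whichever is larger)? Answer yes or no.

no

F·v = 10.833×(-1.508) = -16.336164 W.
(u² − w²)/2 = (4.877812 − 35.735217)/2 = -15.428702 W.
|Δ| = 0.907462;  2% of max(1, |F·v|) = 0.326723.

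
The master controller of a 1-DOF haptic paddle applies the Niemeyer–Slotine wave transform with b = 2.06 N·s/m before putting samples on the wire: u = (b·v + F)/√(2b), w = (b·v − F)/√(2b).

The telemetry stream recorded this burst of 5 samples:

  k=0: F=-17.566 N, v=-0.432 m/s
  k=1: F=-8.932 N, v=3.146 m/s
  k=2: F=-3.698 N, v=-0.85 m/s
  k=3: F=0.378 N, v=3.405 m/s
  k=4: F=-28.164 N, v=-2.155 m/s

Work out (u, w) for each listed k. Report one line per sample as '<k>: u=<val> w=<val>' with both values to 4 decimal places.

0: u=-9.0926 w=8.2157
1: u=-1.2076 w=7.5933
2: u=-2.6845 w=0.9592
3: u=3.6419 w=3.2695
4: u=-16.0625 w=11.6883

k=0: b·v=2.06×(-0.432)=-0.8899; √(2b)=2.0298; u=(-0.8899+(-17.566))/2.0298=-9.0926, w=(-0.8899−(-17.566))/2.0298=8.2157
k=1: b·v=2.06×3.146=6.4808; √(2b)=2.0298; u=(6.4808+(-8.932))/2.0298=-1.2076, w=(6.4808−(-8.932))/2.0298=7.5933
k=2: b·v=2.06×(-0.85)=-1.7510; √(2b)=2.0298; u=(-1.7510+(-3.698))/2.0298=-2.6845, w=(-1.7510−(-3.698))/2.0298=0.9592
k=3: b·v=2.06×3.405=7.0143; √(2b)=2.0298; u=(7.0143+0.378)/2.0298=3.6419, w=(7.0143−0.378)/2.0298=3.2695
k=4: b·v=2.06×(-2.155)=-4.4393; √(2b)=2.0298; u=(-4.4393+(-28.164))/2.0298=-16.0625, w=(-4.4393−(-28.164))/2.0298=11.6883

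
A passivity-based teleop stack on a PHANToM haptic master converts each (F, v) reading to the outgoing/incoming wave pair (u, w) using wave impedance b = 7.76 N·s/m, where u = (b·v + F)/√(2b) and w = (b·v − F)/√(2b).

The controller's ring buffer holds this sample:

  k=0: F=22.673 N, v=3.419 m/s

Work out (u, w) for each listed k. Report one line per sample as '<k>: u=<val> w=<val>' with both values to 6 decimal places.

0: u=12.489885 w=0.979413

k=0: b·v=7.76×3.419=26.531440; √(2b)=3.939543; u=(26.531440+22.673)/3.939543=12.489885, w=(26.531440−22.673)/3.939543=0.979413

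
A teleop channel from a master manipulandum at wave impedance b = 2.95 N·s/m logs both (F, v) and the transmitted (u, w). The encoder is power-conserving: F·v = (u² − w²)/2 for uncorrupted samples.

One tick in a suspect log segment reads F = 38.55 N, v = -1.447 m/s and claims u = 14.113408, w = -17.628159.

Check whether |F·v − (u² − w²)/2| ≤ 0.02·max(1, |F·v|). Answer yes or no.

F·v = 38.55×(-1.447) = -55.781850 W.
(u² − w²)/2 = (199.188285 − 310.751990)/2 = -55.781852 W.
|Δ| = 0.000002;  2% of max(1, |F·v|) = 1.115637.

yes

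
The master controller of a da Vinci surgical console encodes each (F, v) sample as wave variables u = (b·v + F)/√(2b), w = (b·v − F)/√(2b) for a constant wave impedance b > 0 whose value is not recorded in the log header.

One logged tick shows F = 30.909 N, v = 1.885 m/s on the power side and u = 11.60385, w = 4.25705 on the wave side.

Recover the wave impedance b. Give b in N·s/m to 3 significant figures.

u + w = 15.8609;  u + w = √(2b)·v, so √(2b) = 15.8609/1.885 = 8.4143.
b = (√(2b))²/2 = 70.7999/2 = 35.4000.
(Check via u − w = 2F/√(2b): u − w = 7.3468, 2F/√(2b) = 7.3468.)

b = 35.4 N·s/m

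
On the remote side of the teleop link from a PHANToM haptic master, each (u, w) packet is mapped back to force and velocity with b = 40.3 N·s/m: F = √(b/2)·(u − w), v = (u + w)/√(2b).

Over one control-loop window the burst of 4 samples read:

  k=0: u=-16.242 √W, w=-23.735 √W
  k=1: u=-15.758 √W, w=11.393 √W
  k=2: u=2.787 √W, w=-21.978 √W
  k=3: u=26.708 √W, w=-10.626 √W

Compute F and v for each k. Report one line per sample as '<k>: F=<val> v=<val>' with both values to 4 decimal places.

0: F=33.6351 v=-4.4529
1: F=-121.8774 v=-0.4862
2: F=111.1670 v=-2.1376
3: F=167.5877 v=1.7913

k=0: u−w=7.4930, u+w=-39.9770; √(b/2)=4.4889, √(2b)=8.9778; F=4.4889×7.493=33.6351, v=-39.9770/8.9778=-4.4529
k=1: u−w=-27.1510, u+w=-4.3650; √(b/2)=4.4889, √(2b)=8.9778; F=4.4889×(-27.151)=-121.8774, v=-4.3650/8.9778=-0.4862
k=2: u−w=24.7650, u+w=-19.1910; √(b/2)=4.4889, √(2b)=8.9778; F=4.4889×24.765=111.1670, v=-19.1910/8.9778=-2.1376
k=3: u−w=37.3340, u+w=16.0820; √(b/2)=4.4889, √(2b)=8.9778; F=4.4889×37.334=167.5877, v=16.0820/8.9778=1.7913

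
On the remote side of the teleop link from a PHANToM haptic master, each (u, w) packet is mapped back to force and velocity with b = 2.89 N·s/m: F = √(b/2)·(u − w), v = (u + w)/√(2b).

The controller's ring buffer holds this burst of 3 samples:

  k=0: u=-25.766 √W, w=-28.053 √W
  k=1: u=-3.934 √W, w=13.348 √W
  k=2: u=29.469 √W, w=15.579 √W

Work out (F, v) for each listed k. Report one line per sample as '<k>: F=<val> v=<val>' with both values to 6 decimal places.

0: F=2.749160 v=-22.385753
1: F=-20.774373 v=3.915708
2: F=16.696912 v=18.737498

k=0: u−w=2.287000, u+w=-53.819000; √(b/2)=1.202082, √(2b)=2.404163; F=1.202082×2.287=2.749160, v=-53.819000/2.404163=-22.385753
k=1: u−w=-17.282000, u+w=9.414000; √(b/2)=1.202082, √(2b)=2.404163; F=1.202082×(-17.282)=-20.774373, v=9.414000/2.404163=3.915708
k=2: u−w=13.890000, u+w=45.048000; √(b/2)=1.202082, √(2b)=2.404163; F=1.202082×13.89=16.696912, v=45.048000/2.404163=18.737498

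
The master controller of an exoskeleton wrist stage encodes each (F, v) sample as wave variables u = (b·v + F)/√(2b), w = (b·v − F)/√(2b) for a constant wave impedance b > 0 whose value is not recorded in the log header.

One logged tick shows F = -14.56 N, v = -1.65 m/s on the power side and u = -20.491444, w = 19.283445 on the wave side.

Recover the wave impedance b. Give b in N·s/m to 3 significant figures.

b = 0.268 N·s/m

u + w = -1.207999;  u + w = √(2b)·v, so √(2b) = -1.207999/(-1.65) = 0.732121.
b = (√(2b))²/2 = 0.536001/2 = 0.268000.
(Check via u − w = 2F/√(2b): u − w = -39.774889, 2F/√(2b) = -39.774867.)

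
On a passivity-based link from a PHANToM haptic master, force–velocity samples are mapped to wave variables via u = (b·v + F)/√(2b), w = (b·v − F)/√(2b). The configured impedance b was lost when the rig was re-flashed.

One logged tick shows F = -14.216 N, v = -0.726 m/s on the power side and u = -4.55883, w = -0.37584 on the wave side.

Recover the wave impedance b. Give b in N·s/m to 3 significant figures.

u + w = -4.93467;  u + w = √(2b)·v, so √(2b) = -4.93467/(-0.726) = 6.79707.
b = (√(2b))²/2 = 46.20011/2 = 23.10005.
(Check via u − w = 2F/√(2b): u − w = -4.18299, 2F/√(2b) = -4.18298.)

b = 23.1 N·s/m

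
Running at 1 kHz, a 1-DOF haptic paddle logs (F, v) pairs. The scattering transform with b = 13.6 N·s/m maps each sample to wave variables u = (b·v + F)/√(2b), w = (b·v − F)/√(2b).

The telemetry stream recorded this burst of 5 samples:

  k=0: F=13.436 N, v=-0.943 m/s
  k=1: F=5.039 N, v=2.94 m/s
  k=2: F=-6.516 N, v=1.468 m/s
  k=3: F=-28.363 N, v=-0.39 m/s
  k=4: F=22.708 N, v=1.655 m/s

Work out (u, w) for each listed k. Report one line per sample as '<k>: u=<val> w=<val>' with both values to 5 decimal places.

k=0: b·v=13.6×(-0.943)=-12.82480; √(2b)=5.21536; u=(-12.82480+13.436)/5.21536=0.11719, w=(-12.82480−13.436)/5.21536=-5.03528
k=1: b·v=13.6×2.94=39.98400; √(2b)=5.21536; u=(39.98400+5.039)/5.21536=8.63277, w=(39.98400−5.039)/5.21536=6.70040
k=2: b·v=13.6×1.468=19.96480; √(2b)=5.21536; u=(19.96480+(-6.516))/5.21536=2.57869, w=(19.96480−(-6.516))/5.21536=5.07746
k=3: b·v=13.6×(-0.39)=-5.30400; √(2b)=5.21536; u=(-5.30400+(-28.363))/5.21536=-6.45535, w=(-5.30400−(-28.363))/5.21536=4.42136
k=4: b·v=13.6×1.655=22.50800; √(2b)=5.21536; u=(22.50800+22.708)/5.21536=8.66977, w=(22.50800−22.708)/5.21536=-0.03835

0: u=0.11719 w=-5.03528
1: u=8.63277 w=6.70040
2: u=2.57869 w=5.07746
3: u=-6.45535 w=4.42136
4: u=8.66977 w=-0.03835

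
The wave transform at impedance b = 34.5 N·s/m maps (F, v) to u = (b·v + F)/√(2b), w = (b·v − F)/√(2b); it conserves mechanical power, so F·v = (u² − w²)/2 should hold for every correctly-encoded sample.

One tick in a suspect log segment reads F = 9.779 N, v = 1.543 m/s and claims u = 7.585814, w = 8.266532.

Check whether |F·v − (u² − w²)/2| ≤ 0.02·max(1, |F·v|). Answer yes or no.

F·v = 9.779×1.543 = 15.088997 W.
(u² − w²)/2 = (57.544574 − 68.335551)/2 = -5.395489 W.
|Δ| = 20.484486;  2% of max(1, |F·v|) = 0.301780.

no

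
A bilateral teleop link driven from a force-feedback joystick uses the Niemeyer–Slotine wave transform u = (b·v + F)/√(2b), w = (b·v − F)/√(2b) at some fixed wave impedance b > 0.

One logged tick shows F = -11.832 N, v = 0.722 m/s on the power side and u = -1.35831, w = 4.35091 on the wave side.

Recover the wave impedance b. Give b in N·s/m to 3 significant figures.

u + w = 2.99260;  u + w = √(2b)·v, so √(2b) = 2.99260/0.722 = 4.14488.
b = (√(2b))²/2 = 17.17999/2 = 8.59000.
(Check via u − w = 2F/√(2b): u − w = -5.70922, 2F/√(2b) = -5.70922.)

b = 8.59 N·s/m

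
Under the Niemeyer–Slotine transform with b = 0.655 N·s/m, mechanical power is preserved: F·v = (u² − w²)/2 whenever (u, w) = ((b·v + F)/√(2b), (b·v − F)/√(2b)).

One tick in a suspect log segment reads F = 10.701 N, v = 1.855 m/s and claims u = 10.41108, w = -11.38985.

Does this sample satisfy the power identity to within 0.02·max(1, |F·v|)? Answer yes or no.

F·v = 10.701×1.855 = 19.85036 W.
(u² − w²)/2 = (108.39059 − 129.72868)/2 = -10.66905 W.
|Δ| = 30.51940;  2% of max(1, |F·v|) = 0.39701.

no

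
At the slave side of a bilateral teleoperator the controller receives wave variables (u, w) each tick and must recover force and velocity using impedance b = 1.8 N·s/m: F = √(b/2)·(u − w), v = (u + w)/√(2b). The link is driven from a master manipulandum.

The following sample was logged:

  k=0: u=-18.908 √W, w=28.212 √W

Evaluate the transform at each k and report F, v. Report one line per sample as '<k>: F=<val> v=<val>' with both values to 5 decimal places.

0: F=-44.70196 v=4.90364

k=0: u−w=-47.12000, u+w=9.30400; √(b/2)=0.94868, √(2b)=1.89737; F=0.94868×(-47.12)=-44.70196, v=9.30400/1.89737=4.90364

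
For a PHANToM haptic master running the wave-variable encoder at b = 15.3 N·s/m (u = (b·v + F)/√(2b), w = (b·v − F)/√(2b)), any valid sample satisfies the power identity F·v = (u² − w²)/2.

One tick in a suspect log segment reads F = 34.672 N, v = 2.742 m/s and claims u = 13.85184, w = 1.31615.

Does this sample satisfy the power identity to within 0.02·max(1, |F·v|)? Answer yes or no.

yes

F·v = 34.672×2.742 = 95.0706 W.
(u² − w²)/2 = (191.8735 − 1.7323)/2 = 95.0706 W.
|Δ| = 0.0000;  2% of max(1, |F·v|) = 1.9014.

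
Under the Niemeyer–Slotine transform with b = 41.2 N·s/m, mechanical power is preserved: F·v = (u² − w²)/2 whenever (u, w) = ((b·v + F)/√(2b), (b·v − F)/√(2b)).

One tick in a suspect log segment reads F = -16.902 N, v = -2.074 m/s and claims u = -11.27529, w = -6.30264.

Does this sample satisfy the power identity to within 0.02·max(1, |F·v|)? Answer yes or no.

no

F·v = (-16.902)×(-2.074) = 35.05475 W.
(u² − w²)/2 = (127.13216 − 39.72327)/2 = 43.70445 W.
|Δ| = 8.64970;  2% of max(1, |F·v|) = 0.70109.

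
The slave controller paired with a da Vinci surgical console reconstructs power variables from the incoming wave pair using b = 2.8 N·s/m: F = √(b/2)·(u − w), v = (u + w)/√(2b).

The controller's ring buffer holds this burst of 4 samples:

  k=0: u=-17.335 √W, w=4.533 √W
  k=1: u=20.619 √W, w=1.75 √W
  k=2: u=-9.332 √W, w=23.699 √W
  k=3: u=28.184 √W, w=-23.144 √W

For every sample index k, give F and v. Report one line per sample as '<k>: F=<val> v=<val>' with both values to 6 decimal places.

0: F=-25.874567 v=-5.409832
1: F=22.326102 v=9.452628
2: F=-39.082806 v=6.071166
3: F=60.732109 v=2.129789

k=0: u−w=-21.868000, u+w=-12.802000; √(b/2)=1.183216, √(2b)=2.366432; F=1.183216×(-21.868)=-25.874567, v=-12.802000/2.366432=-5.409832
k=1: u−w=18.869000, u+w=22.369000; √(b/2)=1.183216, √(2b)=2.366432; F=1.183216×18.869=22.326102, v=22.369000/2.366432=9.452628
k=2: u−w=-33.031000, u+w=14.367000; √(b/2)=1.183216, √(2b)=2.366432; F=1.183216×(-33.031)=-39.082806, v=14.367000/2.366432=6.071166
k=3: u−w=51.328000, u+w=5.040000; √(b/2)=1.183216, √(2b)=2.366432; F=1.183216×51.328=60.732109, v=5.040000/2.366432=2.129789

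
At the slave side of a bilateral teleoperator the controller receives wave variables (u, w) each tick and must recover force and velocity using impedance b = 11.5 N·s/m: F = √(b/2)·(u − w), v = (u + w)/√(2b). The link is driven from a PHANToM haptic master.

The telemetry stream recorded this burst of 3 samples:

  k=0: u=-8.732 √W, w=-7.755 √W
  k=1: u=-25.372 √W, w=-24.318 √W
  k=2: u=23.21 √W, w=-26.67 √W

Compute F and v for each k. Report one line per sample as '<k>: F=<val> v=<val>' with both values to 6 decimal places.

0: F=-2.342764 v=-3.437777
1: F=-2.527403 v=-10.361081
2: F=119.608038 v=-0.721460

k=0: u−w=-0.977000, u+w=-16.487000; √(b/2)=2.397916, √(2b)=4.795832; F=2.397916×(-0.977)=-2.342764, v=-16.487000/4.795832=-3.437777
k=1: u−w=-1.054000, u+w=-49.690000; √(b/2)=2.397916, √(2b)=4.795832; F=2.397916×(-1.054)=-2.527403, v=-49.690000/4.795832=-10.361081
k=2: u−w=49.880000, u+w=-3.460000; √(b/2)=2.397916, √(2b)=4.795832; F=2.397916×49.88=119.608038, v=-3.460000/4.795832=-0.721460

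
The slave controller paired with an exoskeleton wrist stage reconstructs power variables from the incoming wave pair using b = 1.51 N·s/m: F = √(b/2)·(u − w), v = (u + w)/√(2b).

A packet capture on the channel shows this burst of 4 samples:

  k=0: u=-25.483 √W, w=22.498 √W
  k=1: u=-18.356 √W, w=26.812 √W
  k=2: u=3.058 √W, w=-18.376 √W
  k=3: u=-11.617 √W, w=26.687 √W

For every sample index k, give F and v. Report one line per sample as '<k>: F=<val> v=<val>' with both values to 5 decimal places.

0: F=-41.69104 v=-1.71767
1: F=-39.24681 v=4.86588
2: F=18.62416 v=-8.81452
3: F=-33.28263 v=8.67181

k=0: u−w=-47.98100, u+w=-2.98500; √(b/2)=0.86891, √(2b)=1.73781; F=0.86891×(-47.981)=-41.69104, v=-2.98500/1.73781=-1.71767
k=1: u−w=-45.16800, u+w=8.45600; √(b/2)=0.86891, √(2b)=1.73781; F=0.86891×(-45.168)=-39.24681, v=8.45600/1.73781=4.86588
k=2: u−w=21.43400, u+w=-15.31800; √(b/2)=0.86891, √(2b)=1.73781; F=0.86891×21.434=18.62416, v=-15.31800/1.73781=-8.81452
k=3: u−w=-38.30400, u+w=15.07000; √(b/2)=0.86891, √(2b)=1.73781; F=0.86891×(-38.304)=-33.28263, v=15.07000/1.73781=8.67181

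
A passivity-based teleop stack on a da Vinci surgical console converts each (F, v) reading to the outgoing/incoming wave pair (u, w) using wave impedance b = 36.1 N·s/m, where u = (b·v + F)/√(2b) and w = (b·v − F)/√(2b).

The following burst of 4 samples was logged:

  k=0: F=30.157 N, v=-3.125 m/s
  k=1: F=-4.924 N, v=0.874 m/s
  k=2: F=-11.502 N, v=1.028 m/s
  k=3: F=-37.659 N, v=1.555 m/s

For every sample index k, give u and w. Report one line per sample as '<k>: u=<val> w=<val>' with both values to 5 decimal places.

0: u=-9.72754 w=-16.82576
1: u=3.13372 w=4.29271
2: u=3.01384 w=5.72113
3: u=2.17446 w=11.03847

k=0: b·v=36.1×(-3.125)=-112.81250; √(2b)=8.49706; u=(-112.81250+30.157)/8.49706=-9.72754, w=(-112.81250−30.157)/8.49706=-16.82576
k=1: b·v=36.1×0.874=31.55140; √(2b)=8.49706; u=(31.55140+(-4.924))/8.49706=3.13372, w=(31.55140−(-4.924))/8.49706=4.29271
k=2: b·v=36.1×1.028=37.11080; √(2b)=8.49706; u=(37.11080+(-11.502))/8.49706=3.01384, w=(37.11080−(-11.502))/8.49706=5.72113
k=3: b·v=36.1×1.555=56.13550; √(2b)=8.49706; u=(56.13550+(-37.659))/8.49706=2.17446, w=(56.13550−(-37.659))/8.49706=11.03847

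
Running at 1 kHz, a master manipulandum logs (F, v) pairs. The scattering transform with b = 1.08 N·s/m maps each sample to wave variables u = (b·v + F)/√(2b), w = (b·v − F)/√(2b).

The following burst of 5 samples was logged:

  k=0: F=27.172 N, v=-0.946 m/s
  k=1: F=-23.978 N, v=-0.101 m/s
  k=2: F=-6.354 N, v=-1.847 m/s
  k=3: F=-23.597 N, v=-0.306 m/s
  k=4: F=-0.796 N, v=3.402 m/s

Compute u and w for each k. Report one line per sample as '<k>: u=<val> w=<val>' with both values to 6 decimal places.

k=0: b·v=1.08×(-0.946)=-1.021680; √(2b)=1.469694; u=(-1.021680+27.172)/1.469694=17.793039, w=(-1.021680−27.172)/1.469694=-19.183369
k=1: b·v=1.08×(-0.101)=-0.109080; √(2b)=1.469694; u=(-0.109080+(-23.978))/1.469694=-16.389182, w=(-0.109080−(-23.978))/1.469694=16.240743
k=2: b·v=1.08×(-1.847)=-1.994760; √(2b)=1.469694; u=(-1.994760+(-6.354))/1.469694=-5.680612, w=(-1.994760−(-6.354))/1.469694=2.966087
k=3: b·v=1.08×(-0.306)=-0.330480; √(2b)=1.469694; u=(-0.330480+(-23.597))/1.469694=-16.280588, w=(-0.330480−(-23.597))/1.469694=15.830862
k=4: b·v=1.08×3.402=3.674160; √(2b)=1.469694; u=(3.674160+(-0.796))/1.469694=1.958340, w=(3.674160−(-0.796))/1.469694=3.041559

0: u=17.793039 w=-19.183369
1: u=-16.389182 w=16.240743
2: u=-5.680612 w=2.966087
3: u=-16.280588 w=15.830862
4: u=1.958340 w=3.041559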